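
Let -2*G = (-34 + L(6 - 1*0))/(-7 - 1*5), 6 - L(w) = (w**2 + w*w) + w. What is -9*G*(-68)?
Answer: -2703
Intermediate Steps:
L(w) = 6 - w - 2*w**2 (L(w) = 6 - ((w**2 + w*w) + w) = 6 - ((w**2 + w**2) + w) = 6 - (2*w**2 + w) = 6 - (w + 2*w**2) = 6 + (-w - 2*w**2) = 6 - w - 2*w**2)
G = -53/12 (G = -(-34 + (6 - (6 - 1*0) - 2*(6 - 1*0)**2))/(2*(-7 - 1*5)) = -(-34 + (6 - (6 + 0) - 2*(6 + 0)**2))/(2*(-7 - 5)) = -(-34 + (6 - 1*6 - 2*6**2))/(2*(-12)) = -(-34 + (6 - 6 - 2*36))*(-1)/(2*12) = -(-34 + (6 - 6 - 72))*(-1)/(2*12) = -(-34 - 72)*(-1)/(2*12) = -(-53)*(-1)/12 = -1/2*53/6 = -53/12 ≈ -4.4167)
-9*G*(-68) = -9*(-53/12)*(-68) = (159/4)*(-68) = -2703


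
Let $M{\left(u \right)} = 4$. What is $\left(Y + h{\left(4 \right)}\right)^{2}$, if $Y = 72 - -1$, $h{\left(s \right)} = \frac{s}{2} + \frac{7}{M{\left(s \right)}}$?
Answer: $\frac{94249}{16} \approx 5890.6$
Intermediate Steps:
$h{\left(s \right)} = \frac{7}{4} + \frac{s}{2}$ ($h{\left(s \right)} = \frac{s}{2} + \frac{7}{4} = \frac{7}{4} + \frac{s}{2}$)
$Y = 73$ ($Y = 72 + 1 = 73$)
$\left(Y + h{\left(4 \right)}\right)^{2} = \left(73 + \left(\frac{7}{4} + \frac{1}{2} \cdot 4\right)\right)^{2} = \left(73 + \left(\frac{7}{4} + 2\right)\right)^{2} = \left(73 + \frac{15}{4}\right)^{2} = \left(\frac{307}{4}\right)^{2} = \frac{94249}{16}$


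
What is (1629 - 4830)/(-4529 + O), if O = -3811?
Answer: 1067/2780 ≈ 0.38381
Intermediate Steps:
(1629 - 4830)/(-4529 + O) = (1629 - 4830)/(-4529 - 3811) = -3201/(-8340) = -3201*(-1/8340) = 1067/2780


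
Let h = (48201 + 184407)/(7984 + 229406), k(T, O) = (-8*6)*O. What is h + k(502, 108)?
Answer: -205066192/39565 ≈ -5183.0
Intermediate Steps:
k(T, O) = -48*O
h = 38768/39565 (h = 232608/237390 = 232608*(1/237390) = 38768/39565 ≈ 0.97986)
h + k(502, 108) = 38768/39565 - 48*108 = 38768/39565 - 5184 = -205066192/39565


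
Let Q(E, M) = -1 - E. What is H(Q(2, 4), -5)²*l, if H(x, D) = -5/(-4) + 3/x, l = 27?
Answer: 27/16 ≈ 1.6875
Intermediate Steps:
H(x, D) = 5/4 + 3/x (H(x, D) = -5*(-¼) + 3/x = 5/4 + 3/x)
H(Q(2, 4), -5)²*l = (5/4 + 3/(-1 - 1*2))²*27 = (5/4 + 3/(-1 - 2))²*27 = (5/4 + 3/(-3))²*27 = (5/4 + 3*(-⅓))²*27 = (5/4 - 1)²*27 = (¼)²*27 = (1/16)*27 = 27/16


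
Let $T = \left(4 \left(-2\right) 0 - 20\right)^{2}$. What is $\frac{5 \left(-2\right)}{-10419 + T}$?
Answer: $\frac{10}{10019} \approx 0.0009981$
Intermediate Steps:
$T = 400$ ($T = \left(\left(-8\right) 0 - 20\right)^{2} = \left(0 - 20\right)^{2} = \left(-20\right)^{2} = 400$)
$\frac{5 \left(-2\right)}{-10419 + T} = \frac{5 \left(-2\right)}{-10419 + 400} = \frac{1}{-10019} \left(-10\right) = \left(- \frac{1}{10019}\right) \left(-10\right) = \frac{10}{10019}$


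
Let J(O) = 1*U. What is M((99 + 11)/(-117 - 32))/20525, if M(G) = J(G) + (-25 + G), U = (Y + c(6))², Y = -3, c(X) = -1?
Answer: -1451/3058225 ≈ -0.00047446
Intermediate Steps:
U = 16 (U = (-3 - 1)² = (-4)² = 16)
J(O) = 16 (J(O) = 1*16 = 16)
M(G) = -9 + G (M(G) = 16 + (-25 + G) = -9 + G)
M((99 + 11)/(-117 - 32))/20525 = (-9 + (99 + 11)/(-117 - 32))/20525 = (-9 + 110/(-149))*(1/20525) = (-9 + 110*(-1/149))*(1/20525) = (-9 - 110/149)*(1/20525) = -1451/149*1/20525 = -1451/3058225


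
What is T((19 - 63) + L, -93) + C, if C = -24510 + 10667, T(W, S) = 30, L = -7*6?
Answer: -13813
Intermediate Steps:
L = -42
C = -13843
T((19 - 63) + L, -93) + C = 30 - 13843 = -13813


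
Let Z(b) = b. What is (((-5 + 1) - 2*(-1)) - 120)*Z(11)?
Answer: -1342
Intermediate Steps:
(((-5 + 1) - 2*(-1)) - 120)*Z(11) = (((-5 + 1) - 2*(-1)) - 120)*11 = ((-4 + 2) - 120)*11 = (-2 - 120)*11 = -122*11 = -1342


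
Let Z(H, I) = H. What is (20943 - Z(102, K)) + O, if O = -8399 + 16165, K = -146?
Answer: 28607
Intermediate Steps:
O = 7766
(20943 - Z(102, K)) + O = (20943 - 1*102) + 7766 = (20943 - 102) + 7766 = 20841 + 7766 = 28607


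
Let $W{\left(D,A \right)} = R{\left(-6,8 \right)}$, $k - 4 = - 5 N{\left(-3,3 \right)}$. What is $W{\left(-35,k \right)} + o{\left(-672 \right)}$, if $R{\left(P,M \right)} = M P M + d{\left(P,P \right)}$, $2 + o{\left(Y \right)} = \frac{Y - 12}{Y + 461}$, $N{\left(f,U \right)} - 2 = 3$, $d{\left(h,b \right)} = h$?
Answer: $- \frac{82028}{211} \approx -388.76$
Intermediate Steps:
$N{\left(f,U \right)} = 5$ ($N{\left(f,U \right)} = 2 + 3 = 5$)
$o{\left(Y \right)} = -2 + \frac{-12 + Y}{461 + Y}$ ($o{\left(Y \right)} = -2 + \frac{Y - 12}{Y + 461} = -2 + \frac{-12 + Y}{461 + Y}$)
$R{\left(P,M \right)} = P + P M^{2}$ ($R{\left(P,M \right)} = M P M + P = P M^{2} + P = P + P M^{2}$)
$k = -21$ ($k = 4 - 25 = -21$)
$W{\left(D,A \right)} = -390$ ($W{\left(D,A \right)} = - 6 \left(1 + 8^{2}\right) = - 6 \left(1 + 64\right) = \left(-6\right) 65 = -390$)
$W{\left(-35,k \right)} + o{\left(-672 \right)} = -390 + \frac{-934 - -672}{461 - 672} = -390 + \frac{-934 + 672}{-211} = -390 - - \frac{262}{211} = -390 + \frac{262}{211} = - \frac{82028}{211}$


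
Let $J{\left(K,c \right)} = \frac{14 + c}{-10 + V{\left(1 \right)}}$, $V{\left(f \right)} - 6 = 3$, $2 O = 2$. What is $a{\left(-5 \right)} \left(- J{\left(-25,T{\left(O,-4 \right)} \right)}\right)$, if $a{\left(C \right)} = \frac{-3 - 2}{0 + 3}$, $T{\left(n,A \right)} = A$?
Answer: $- \frac{50}{3} \approx -16.667$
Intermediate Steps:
$O = 1$ ($O = \frac{1}{2} \cdot 2 = 1$)
$V{\left(f \right)} = 9$ ($V{\left(f \right)} = 6 + 3 = 9$)
$a{\left(C \right)} = - \frac{5}{3}$
$J{\left(K,c \right)} = -14 - c$ ($J{\left(K,c \right)} = \frac{14 + c}{-10 + 9} = \frac{14 + c}{-1} = \left(14 + c\right) \left(-1\right) = -14 - c$)
$a{\left(-5 \right)} \left(- J{\left(-25,T{\left(O,-4 \right)} \right)}\right) = - \frac{5 \left(- (-14 - -4)\right)}{3} = - \frac{5 \left(- (-14 + 4)\right)}{3} = - \frac{5 \left(\left(-1\right) \left(-10\right)\right)}{3} = \left(- \frac{5}{3}\right) 10 = - \frac{50}{3}$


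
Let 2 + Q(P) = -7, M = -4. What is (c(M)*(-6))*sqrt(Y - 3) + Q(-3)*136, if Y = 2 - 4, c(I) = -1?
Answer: -1224 + 6*I*sqrt(5) ≈ -1224.0 + 13.416*I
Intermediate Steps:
Q(P) = -9 (Q(P) = -2 - 7 = -9)
Y = -2
(c(M)*(-6))*sqrt(Y - 3) + Q(-3)*136 = (-1*(-6))*sqrt(-2 - 3) - 9*136 = 6*sqrt(-5) - 1224 = 6*(I*sqrt(5)) - 1224 = 6*I*sqrt(5) - 1224 = -1224 + 6*I*sqrt(5)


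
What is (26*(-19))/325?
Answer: -38/25 ≈ -1.5200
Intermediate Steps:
(26*(-19))/325 = -494*1/325 = -38/25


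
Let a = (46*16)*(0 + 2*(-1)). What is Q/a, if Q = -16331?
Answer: 16331/1472 ≈ 11.094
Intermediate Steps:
a = -1472 (a = 736*(0 - 2) = 736*(-2) = -1472)
Q/a = -16331/(-1472) = -16331*(-1/1472) = 16331/1472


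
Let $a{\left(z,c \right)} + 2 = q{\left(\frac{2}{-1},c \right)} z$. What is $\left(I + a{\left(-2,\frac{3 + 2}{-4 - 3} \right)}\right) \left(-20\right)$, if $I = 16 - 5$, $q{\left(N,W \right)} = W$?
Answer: $- \frac{1460}{7} \approx -208.57$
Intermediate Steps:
$a{\left(z,c \right)} = -2 + c z$
$I = 11$ ($I = 16 - 5 = 11$)
$\left(I + a{\left(-2,\frac{3 + 2}{-4 - 3} \right)}\right) \left(-20\right) = \left(11 - \left(2 - \frac{3 + 2}{-4 - 3} \left(-2\right)\right)\right) \left(-20\right) = \left(11 - \left(2 - \frac{5}{-7} \left(-2\right)\right)\right) \left(-20\right) = \left(11 - \left(2 - 5 \left(- \frac{1}{7}\right) \left(-2\right)\right)\right) \left(-20\right) = \left(11 - \frac{4}{7}\right) \left(-20\right) = \frac{73}{7} \left(-20\right) = - \frac{1460}{7}$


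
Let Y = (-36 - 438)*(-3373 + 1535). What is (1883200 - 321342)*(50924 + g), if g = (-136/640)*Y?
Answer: -2096146974859/10 ≈ -2.0961e+11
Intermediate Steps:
Y = 871212 (Y = -474*(-1838) = 871212)
g = -3702651/20 (g = -136/640*871212 = -136*1/640*871212 = -17/80*871212 = -3702651/20 ≈ -1.8513e+5)
(1883200 - 321342)*(50924 + g) = (1883200 - 321342)*(50924 - 3702651/20) = 1561858*(-2684171/20) = -2096146974859/10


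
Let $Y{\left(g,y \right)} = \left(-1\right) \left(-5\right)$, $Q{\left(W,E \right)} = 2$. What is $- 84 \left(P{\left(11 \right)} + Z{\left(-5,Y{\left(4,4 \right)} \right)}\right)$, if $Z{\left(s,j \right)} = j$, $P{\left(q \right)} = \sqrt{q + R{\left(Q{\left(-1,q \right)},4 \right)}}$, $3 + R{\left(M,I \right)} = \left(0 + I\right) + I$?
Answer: $-756$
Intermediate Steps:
$Y{\left(g,y \right)} = 5$
$R{\left(M,I \right)} = -3 + 2 I$ ($R{\left(M,I \right)} = -3 + \left(\left(0 + I\right) + I\right) = -3 + \left(I + I\right) = -3 + 2 I$)
$P{\left(q \right)} = \sqrt{5 + q}$ ($P{\left(q \right)} = \sqrt{q + \left(-3 + 2 \cdot 4\right)} = \sqrt{q + \left(-3 + 8\right)} = \sqrt{q + 5} = \sqrt{5 + q}$)
$- 84 \left(P{\left(11 \right)} + Z{\left(-5,Y{\left(4,4 \right)} \right)}\right) = - 84 \left(\sqrt{5 + 11} + 5\right) = - 84 \left(\sqrt{16} + 5\right) = - 84 \left(4 + 5\right) = \left(-84\right) 9 = -756$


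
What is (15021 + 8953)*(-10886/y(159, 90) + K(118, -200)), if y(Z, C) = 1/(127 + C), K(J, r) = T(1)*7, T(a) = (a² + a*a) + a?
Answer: -56632365734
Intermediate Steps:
T(a) = a + 2*a² (T(a) = (a² + a²) + a = 2*a² + a = a + 2*a²)
K(J, r) = 21 (K(J, r) = (1*(1 + 2*1))*7 = (1*(1 + 2))*7 = (1*3)*7 = 3*7 = 21)
(15021 + 8953)*(-10886/y(159, 90) + K(118, -200)) = (15021 + 8953)*(-10886/(1/(127 + 90)) + 21) = 23974*(-10886/(1/217) + 21) = 23974*(-10886/1/217 + 21) = 23974*(-10886*217 + 21) = 23974*(-2362262 + 21) = 23974*(-2362241) = -56632365734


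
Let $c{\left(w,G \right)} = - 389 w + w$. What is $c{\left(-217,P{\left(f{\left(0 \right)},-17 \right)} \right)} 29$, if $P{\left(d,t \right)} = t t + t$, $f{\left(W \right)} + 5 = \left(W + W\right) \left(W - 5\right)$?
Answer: $2441684$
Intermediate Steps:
$f{\left(W \right)} = -5 + 2 W \left(-5 + W\right)$ ($f{\left(W \right)} = -5 + \left(W + W\right) \left(W - 5\right) = -5 + 2 W \left(-5 + W\right)$)
$P{\left(d,t \right)} = t + t^{2}$ ($P{\left(d,t \right)} = t^{2} + t = t + t^{2}$)
$c{\left(w,G \right)} = - 388 w$
$c{\left(-217,P{\left(f{\left(0 \right)},-17 \right)} \right)} 29 = \left(-388\right) \left(-217\right) 29 = 84196 \cdot 29 = 2441684$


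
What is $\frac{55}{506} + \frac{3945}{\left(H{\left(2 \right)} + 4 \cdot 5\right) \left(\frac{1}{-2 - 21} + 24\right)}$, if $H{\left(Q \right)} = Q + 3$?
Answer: $\frac{848537}{126730} \approx 6.6956$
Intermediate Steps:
$H{\left(Q \right)} = 3 + Q$
$\frac{55}{506} + \frac{3945}{\left(H{\left(2 \right)} + 4 \cdot 5\right) \left(\frac{1}{-2 - 21} + 24\right)} = \frac{55}{506} + \frac{3945}{\left(\left(3 + 2\right) + 4 \cdot 5\right) \left(\frac{1}{-2 - 21} + 24\right)} = 55 \cdot \frac{1}{506} + \frac{3945}{\left(5 + 20\right) \left(\frac{1}{-23} + 24\right)} = \frac{5}{46} + \frac{3945}{25 \left(- \frac{1}{23} + 24\right)} = \frac{5}{46} + \frac{3945}{25 \cdot \frac{551}{23}} = \frac{5}{46} + \frac{3945}{\frac{13775}{23}} = \frac{5}{46} + 3945 \cdot \frac{23}{13775} = \frac{5}{46} + \frac{18147}{2755} = \frac{848537}{126730}$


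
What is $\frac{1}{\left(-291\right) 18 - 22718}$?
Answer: $- \frac{1}{27956} \approx -3.577 \cdot 10^{-5}$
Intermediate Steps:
$\frac{1}{\left(-291\right) 18 - 22718} = \frac{1}{-5238 - 22718} = \frac{1}{-27956} = - \frac{1}{27956}$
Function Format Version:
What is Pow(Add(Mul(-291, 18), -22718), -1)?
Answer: Rational(-1, 27956) ≈ -3.5770e-5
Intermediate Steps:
Pow(Add(Mul(-291, 18), -22718), -1) = Pow(Add(-5238, -22718), -1) = Pow(-27956, -1) = Rational(-1, 27956)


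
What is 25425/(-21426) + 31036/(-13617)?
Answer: -337063187/97252614 ≈ -3.4659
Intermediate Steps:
25425/(-21426) + 31036/(-13617) = 25425*(-1/21426) + 31036*(-1/13617) = -8475/7142 - 31036/13617 = -337063187/97252614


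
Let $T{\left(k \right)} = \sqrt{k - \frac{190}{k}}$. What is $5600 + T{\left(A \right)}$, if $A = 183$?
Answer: $5600 + \frac{\sqrt{6093717}}{183} \approx 5613.5$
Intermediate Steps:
$5600 + T{\left(A \right)} = 5600 + \sqrt{183 - \frac{190}{183}} = 5600 + \sqrt{\frac{33299}{183}} = 5600 + \frac{\sqrt{6093717}}{183}$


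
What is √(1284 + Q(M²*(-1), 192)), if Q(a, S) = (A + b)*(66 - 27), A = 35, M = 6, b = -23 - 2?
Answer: 3*√186 ≈ 40.915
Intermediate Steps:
b = -25
Q(a, S) = 390 (Q(a, S) = (35 - 25)*(66 - 27) = 10*39 = 390)
√(1284 + Q(M²*(-1), 192)) = √(1284 + 390) = √1674 = 3*√186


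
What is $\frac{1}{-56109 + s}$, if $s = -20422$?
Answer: $- \frac{1}{76531} \approx -1.3067 \cdot 10^{-5}$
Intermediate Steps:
$\frac{1}{-56109 + s} = \frac{1}{-56109 - 20422} = \frac{1}{-76531} = - \frac{1}{76531}$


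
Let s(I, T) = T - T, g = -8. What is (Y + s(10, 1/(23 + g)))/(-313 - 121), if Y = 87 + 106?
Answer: -193/434 ≈ -0.44470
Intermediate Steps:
s(I, T) = 0
Y = 193
(Y + s(10, 1/(23 + g)))/(-313 - 121) = (193 + 0)/(-313 - 121) = 193/(-434) = 193*(-1/434) = -193/434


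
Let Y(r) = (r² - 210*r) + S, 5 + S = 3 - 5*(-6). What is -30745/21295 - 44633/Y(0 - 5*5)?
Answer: -226389494/25140877 ≈ -9.0048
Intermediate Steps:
S = 28 (S = -5 + (3 - 5*(-6)) = -5 + (3 + 30) = -5 + 33 = 28)
Y(r) = 28 + r² - 210*r (Y(r) = (r² - 210*r) + 28 = 28 + r² - 210*r)
-30745/21295 - 44633/Y(0 - 5*5) = -30745/21295 - 44633/(28 + (0 - 5*5)² - 210*(0 - 5*5)) = -30745*1/21295 - 44633/(28 + (0 - 25)² - 210*(0 - 25)) = -6149/4259 - 44633/(28 + (-25)² - 210*(-25)) = -6149/4259 - 44633/(28 + 625 + 5250) = -6149/4259 - 44633/5903 = -226389494/25140877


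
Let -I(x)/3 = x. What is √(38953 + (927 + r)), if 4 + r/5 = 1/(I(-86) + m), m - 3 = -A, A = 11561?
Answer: √50897233435/1130 ≈ 199.65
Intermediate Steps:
m = -11558 (m = 3 - 1*11561 = 3 - 11561 = -11558)
I(x) = -3*x
r = -45201/2260 (r = -20 + 5/(-3*(-86) - 11558) = -20 + 5/(258 - 11558) = -20 + 5/(-11300) = -20 + 5*(-1/11300) = -20 - 1/2260 = -45201/2260 ≈ -20.000)
√(38953 + (927 + r)) = √(38953 + (927 - 45201/2260)) = √(38953 + 2049819/2260) = √(90083599/2260) = √50897233435/1130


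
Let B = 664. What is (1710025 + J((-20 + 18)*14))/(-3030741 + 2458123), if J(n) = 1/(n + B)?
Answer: -1087575901/364185048 ≈ -2.9863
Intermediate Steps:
J(n) = 1/(664 + n) (J(n) = 1/(n + 664) = 1/(664 + n))
(1710025 + J((-20 + 18)*14))/(-3030741 + 2458123) = (1710025 + 1/(664 + (-20 + 18)*14))/(-3030741 + 2458123) = (1710025 + 1/(664 - 2*14))/(-572618) = (1710025 + 1/(664 - 28))*(-1/572618) = (1710025 + 1/636)*(-1/572618) = (1087575901/636)*(-1/572618) = -1087575901/364185048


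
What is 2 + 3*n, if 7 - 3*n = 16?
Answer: -7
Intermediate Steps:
n = -3 (n = 7/3 - 1/3*16 = 7/3 - 16/3 = -3)
2 + 3*n = 2 + 3*(-3) = 2 - 9 = -7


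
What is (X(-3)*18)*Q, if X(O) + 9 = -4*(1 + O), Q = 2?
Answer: -36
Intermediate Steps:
X(O) = -13 - 4*O (X(O) = -9 - 4*(1 + O) = -9 + (-4 - 4*O) = -13 - 4*O)
(X(-3)*18)*Q = ((-13 - 4*(-3))*18)*2 = ((-13 + 12)*18)*2 = -1*18*2 = -18*2 = -36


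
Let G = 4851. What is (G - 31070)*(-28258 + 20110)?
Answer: 213632412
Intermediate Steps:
(G - 31070)*(-28258 + 20110) = (4851 - 31070)*(-28258 + 20110) = -26219*(-8148) = 213632412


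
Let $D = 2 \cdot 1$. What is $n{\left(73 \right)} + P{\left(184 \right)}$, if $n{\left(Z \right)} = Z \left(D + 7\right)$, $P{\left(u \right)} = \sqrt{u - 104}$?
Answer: $657 + 4 \sqrt{5} \approx 665.94$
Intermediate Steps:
$D = 2$
$P{\left(u \right)} = \sqrt{-104 + u}$
$n{\left(Z \right)} = 9 Z$ ($n{\left(Z \right)} = Z \left(2 + 7\right) = Z 9 = 9 Z$)
$n{\left(73 \right)} + P{\left(184 \right)} = 9 \cdot 73 + \sqrt{-104 + 184} = 657 + \sqrt{80} = 657 + 4 \sqrt{5}$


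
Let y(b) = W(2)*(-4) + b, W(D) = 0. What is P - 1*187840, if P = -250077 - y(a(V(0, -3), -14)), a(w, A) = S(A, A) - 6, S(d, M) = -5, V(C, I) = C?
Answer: -437906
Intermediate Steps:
a(w, A) = -11 (a(w, A) = -5 - 6 = -11)
y(b) = b (y(b) = 0*(-4) + b = 0 + b = b)
P = -250066 (P = -250077 - 1*(-11) = -250077 + 11 = -250066)
P - 1*187840 = -250066 - 1*187840 = -250066 - 187840 = -437906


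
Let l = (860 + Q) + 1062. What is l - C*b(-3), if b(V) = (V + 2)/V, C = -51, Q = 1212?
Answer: 3151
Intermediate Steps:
l = 3134 (l = (860 + 1212) + 1062 = 2072 + 1062 = 3134)
b(V) = (2 + V)/V
l - C*b(-3) = 3134 - (-51)*(2 - 3)/(-3) = 3134 - (-51)*(-⅓*(-1)) = 3134 - (-51)/3 = 3134 - 1*(-17) = 3134 + 17 = 3151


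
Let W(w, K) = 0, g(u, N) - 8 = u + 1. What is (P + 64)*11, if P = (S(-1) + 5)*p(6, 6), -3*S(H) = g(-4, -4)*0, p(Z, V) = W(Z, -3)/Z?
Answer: 704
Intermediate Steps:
g(u, N) = 9 + u (g(u, N) = 8 + (u + 1) = 8 + (1 + u) = 9 + u)
p(Z, V) = 0 (p(Z, V) = 0/Z = 0)
S(H) = 0 (S(H) = -(9 - 4)*0/3 = -5*0/3 = -⅓*0 = 0)
P = 0 (P = (0 + 5)*0 = 5*0 = 0)
(P + 64)*11 = (0 + 64)*11 = 64*11 = 704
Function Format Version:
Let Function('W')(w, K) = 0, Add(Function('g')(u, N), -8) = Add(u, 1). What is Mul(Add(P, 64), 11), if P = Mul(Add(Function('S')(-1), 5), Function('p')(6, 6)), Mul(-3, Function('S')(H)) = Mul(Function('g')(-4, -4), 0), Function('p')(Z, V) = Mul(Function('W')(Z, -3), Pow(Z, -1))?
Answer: 704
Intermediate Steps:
Function('g')(u, N) = Add(9, u) (Function('g')(u, N) = Add(8, Add(u, 1)) = Add(8, Add(1, u)) = Add(9, u))
Function('p')(Z, V) = 0 (Function('p')(Z, V) = Mul(0, Pow(Z, -1)) = 0)
Function('S')(H) = 0 (Function('S')(H) = Mul(Rational(-1, 3), Mul(Add(9, -4), 0)) = Mul(Rational(-1, 3), Mul(5, 0)) = Mul(Rational(-1, 3), 0) = 0)
P = 0 (P = Mul(Add(0, 5), 0) = Mul(5, 0) = 0)
Mul(Add(P, 64), 11) = Mul(Add(0, 64), 11) = Mul(64, 11) = 704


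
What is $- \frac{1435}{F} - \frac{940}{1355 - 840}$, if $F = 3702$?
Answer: $- \frac{843781}{381306} \approx -2.2129$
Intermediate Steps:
$- \frac{1435}{F} - \frac{940}{1355 - 840} = - \frac{1435}{3702} - \frac{940}{1355 - 840} = \left(-1435\right) \frac{1}{3702} - \frac{940}{515} = - \frac{1435}{3702} - \frac{188}{103} = - \frac{843781}{381306}$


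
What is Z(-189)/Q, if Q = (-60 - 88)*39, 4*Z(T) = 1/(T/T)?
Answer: -1/23088 ≈ -4.3313e-5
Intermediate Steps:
Z(T) = ¼ (Z(T) = 1/(4*((T/T))) = (¼)/1 = (¼)*1 = ¼)
Q = -5772 (Q = -148*39 = -5772)
Z(-189)/Q = (¼)/(-5772) = (¼)*(-1/5772) = -1/23088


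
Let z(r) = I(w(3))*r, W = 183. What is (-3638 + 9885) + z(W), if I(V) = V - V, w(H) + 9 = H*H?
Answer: 6247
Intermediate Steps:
w(H) = -9 + H**2 (w(H) = -9 + H*H = -9 + H**2)
I(V) = 0
z(r) = 0 (z(r) = 0*r = 0)
(-3638 + 9885) + z(W) = (-3638 + 9885) + 0 = 6247 + 0 = 6247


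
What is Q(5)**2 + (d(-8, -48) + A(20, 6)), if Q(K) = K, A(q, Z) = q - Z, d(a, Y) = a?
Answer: 31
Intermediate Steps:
Q(5)**2 + (d(-8, -48) + A(20, 6)) = 5**2 + (-8 + (20 - 1*6)) = 25 + (-8 + (20 - 6)) = 25 + (-8 + 14) = 25 + 6 = 31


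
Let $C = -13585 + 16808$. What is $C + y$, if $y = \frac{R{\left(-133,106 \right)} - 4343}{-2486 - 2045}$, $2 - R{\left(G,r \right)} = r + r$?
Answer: $\frac{14607966}{4531} \approx 3224.0$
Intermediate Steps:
$C = 3223$
$R{\left(G,r \right)} = 2 - 2 r$ ($R{\left(G,r \right)} = 2 - \left(r + r\right) = 2 - 2 r$)
$y = \frac{4553}{4531}$ ($y = \frac{\left(2 - 212\right) - 4343}{-2486 - 2045} = \frac{\left(2 - 212\right) - 4343}{-4531} = \left(-210 - 4343\right) \left(- \frac{1}{4531}\right) = \left(-4553\right) \left(- \frac{1}{4531}\right) = \frac{4553}{4531} \approx 1.0049$)
$C + y = 3223 + \frac{4553}{4531} = \frac{14607966}{4531}$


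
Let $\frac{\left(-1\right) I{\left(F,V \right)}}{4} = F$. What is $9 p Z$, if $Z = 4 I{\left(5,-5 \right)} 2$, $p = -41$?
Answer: $59040$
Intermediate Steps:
$I{\left(F,V \right)} = - 4 F$
$Z = -160$ ($Z = 4 \left(\left(-4\right) 5\right) 2 = 4 \left(-20\right) 2 = \left(-80\right) 2 = -160$)
$9 p Z = 9 \left(-41\right) \left(-160\right) = \left(-369\right) \left(-160\right) = 59040$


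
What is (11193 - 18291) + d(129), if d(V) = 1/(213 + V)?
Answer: -2427515/342 ≈ -7098.0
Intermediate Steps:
(11193 - 18291) + d(129) = (11193 - 18291) + 1/(213 + 129) = -7098 + 1/342 = -2427515/342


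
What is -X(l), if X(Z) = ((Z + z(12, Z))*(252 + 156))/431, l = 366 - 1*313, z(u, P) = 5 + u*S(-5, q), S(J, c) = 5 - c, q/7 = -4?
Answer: -185232/431 ≈ -429.77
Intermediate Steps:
q = -28 (q = 7*(-4) = -28)
z(u, P) = 5 + 33*u (z(u, P) = 5 + u*(5 - 1*(-28)) = 5 + u*(5 + 28) = 5 + u*33 = 5 + 33*u)
l = 53 (l = 366 - 313 = 53)
X(Z) = 163608/431 + 408*Z/431 (X(Z) = ((Z + (5 + 33*12))*(252 + 156))/431 = ((Z + (5 + 396))*408)*(1/431) = ((Z + 401)*408)*(1/431) = ((401 + Z)*408)*(1/431) = (163608 + 408*Z)*(1/431) = 163608/431 + 408*Z/431)
-X(l) = -(163608/431 + (408/431)*53) = -(163608/431 + 21624/431) = -1*185232/431 = -185232/431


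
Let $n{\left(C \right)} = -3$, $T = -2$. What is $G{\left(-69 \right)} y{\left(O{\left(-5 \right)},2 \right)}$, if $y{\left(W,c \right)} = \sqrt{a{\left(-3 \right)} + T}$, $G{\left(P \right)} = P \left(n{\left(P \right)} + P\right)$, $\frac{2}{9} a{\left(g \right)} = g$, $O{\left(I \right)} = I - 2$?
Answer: $2484 i \sqrt{62} \approx 19559.0 i$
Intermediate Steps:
$O{\left(I \right)} = -2 + I$ ($O{\left(I \right)} = I - 2 = -2 + I$)
$a{\left(g \right)} = \frac{9 g}{2}$
$G{\left(P \right)} = P \left(-3 + P\right)$
$y{\left(W,c \right)} = \frac{i \sqrt{62}}{2}$ ($y{\left(W,c \right)} = \sqrt{\frac{9}{2} \left(-3\right) - 2} = \sqrt{- \frac{27}{2} - 2} = \sqrt{- \frac{31}{2}} = \frac{i \sqrt{62}}{2}$)
$G{\left(-69 \right)} y{\left(O{\left(-5 \right)},2 \right)} = - 69 \left(-3 - 69\right) \frac{i \sqrt{62}}{2} = \left(-69\right) \left(-72\right) \frac{i \sqrt{62}}{2} = 4968 \frac{i \sqrt{62}}{2} = 2484 i \sqrt{62}$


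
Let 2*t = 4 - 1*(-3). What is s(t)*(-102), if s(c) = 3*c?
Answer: -1071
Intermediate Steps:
t = 7/2 (t = (4 - 1*(-3))/2 = (4 + 3)/2 = (½)*7 = 7/2 ≈ 3.5000)
s(t)*(-102) = (3*(7/2))*(-102) = (21/2)*(-102) = -1071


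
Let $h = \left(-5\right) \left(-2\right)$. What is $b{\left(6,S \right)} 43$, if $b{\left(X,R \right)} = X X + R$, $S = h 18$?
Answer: $9288$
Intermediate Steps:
$h = 10$
$S = 180$ ($S = 10 \cdot 18 = 180$)
$b{\left(X,R \right)} = R + X^{2}$ ($b{\left(X,R \right)} = X^{2} + R = R + X^{2}$)
$b{\left(6,S \right)} 43 = \left(180 + 6^{2}\right) 43 = \left(180 + 36\right) 43 = 216 \cdot 43 = 9288$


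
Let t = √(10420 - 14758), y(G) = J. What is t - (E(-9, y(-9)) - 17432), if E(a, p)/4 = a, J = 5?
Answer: 17468 + 3*I*√482 ≈ 17468.0 + 65.864*I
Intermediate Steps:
y(G) = 5
t = 3*I*√482 (t = √(-4338) = 3*I*√482 ≈ 65.864*I)
E(a, p) = 4*a
t - (E(-9, y(-9)) - 17432) = 3*I*√482 - (4*(-9) - 17432) = 3*I*√482 - (-36 - 17432) = 3*I*√482 - 1*(-17468) = 3*I*√482 + 17468 = 17468 + 3*I*√482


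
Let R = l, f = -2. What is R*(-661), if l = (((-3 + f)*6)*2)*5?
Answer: 198300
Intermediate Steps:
l = -300 (l = (((-3 - 2)*6)*2)*5 = (-5*6*2)*5 = -30*2*5 = -60*5 = -300)
R = -300
R*(-661) = -300*(-661) = 198300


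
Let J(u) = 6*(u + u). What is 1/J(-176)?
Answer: -1/2112 ≈ -0.00047348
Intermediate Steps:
J(u) = 12*u (J(u) = 6*(2*u) = 12*u)
1/J(-176) = 1/(12*(-176)) = 1/(-2112) = -1/2112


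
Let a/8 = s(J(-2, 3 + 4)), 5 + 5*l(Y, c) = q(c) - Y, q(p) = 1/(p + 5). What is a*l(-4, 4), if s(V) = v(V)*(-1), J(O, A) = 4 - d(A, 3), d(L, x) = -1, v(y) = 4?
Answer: 256/45 ≈ 5.6889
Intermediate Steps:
q(p) = 1/(5 + p)
J(O, A) = 5 (J(O, A) = 4 - 1*(-1) = 4 + 1 = 5)
s(V) = -4 (s(V) = 4*(-1) = -4)
l(Y, c) = -1 - Y/5 + 1/(5*(5 + c)) (l(Y, c) = -1 + (1/(5 + c) - Y)/5 = -1 + (-Y/5 + 1/(5*(5 + c))) = -1 - Y/5 + 1/(5*(5 + c)))
a = -32 (a = 8*(-4) = -32)
a*l(-4, 4) = -32*(1 - (5 - 4)*(5 + 4))/(5*(5 + 4)) = -32*(1 - 1*1*9)/(5*9) = -32*(1 - 9)/(5*9) = -32*(-8)/(5*9) = -32*(-8/45) = 256/45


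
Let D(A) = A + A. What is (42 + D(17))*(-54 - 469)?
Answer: -39748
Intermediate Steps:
D(A) = 2*A
(42 + D(17))*(-54 - 469) = (42 + 2*17)*(-54 - 469) = (42 + 34)*(-523) = 76*(-523) = -39748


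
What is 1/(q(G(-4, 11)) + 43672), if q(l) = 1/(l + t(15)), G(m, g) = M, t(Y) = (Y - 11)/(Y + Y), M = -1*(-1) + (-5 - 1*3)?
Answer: 103/4498201 ≈ 2.2898e-5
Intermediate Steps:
M = -7 (M = 1 + (-5 - 3) = 1 - 8 = -7)
t(Y) = (-11 + Y)/(2*Y) (t(Y) = (-11 + Y)/((2*Y)) = (-11 + Y)*(1/(2*Y)) = (-11 + Y)/(2*Y))
G(m, g) = -7
q(l) = 1/(2/15 + l) (q(l) = 1/(l + (1/2)*(-11 + 15)/15) = 1/(l + (1/2)*(1/15)*4) = 1/(l + 2/15) = 1/(2/15 + l))
1/(q(G(-4, 11)) + 43672) = 1/(15/(2 + 15*(-7)) + 43672) = 1/(15/(2 - 105) + 43672) = 1/(15/(-103) + 43672) = 1/(15*(-1/103) + 43672) = 1/(-15/103 + 43672) = 1/(4498201/103) = 103/4498201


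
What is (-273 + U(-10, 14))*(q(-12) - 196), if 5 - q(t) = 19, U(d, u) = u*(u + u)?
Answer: -24990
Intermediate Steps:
U(d, u) = 2*u² (U(d, u) = u*(2*u) = 2*u²)
q(t) = -14 (q(t) = 5 - 1*19 = 5 - 19 = -14)
(-273 + U(-10, 14))*(q(-12) - 196) = (-273 + 2*14²)*(-14 - 196) = (-273 + 2*196)*(-210) = (-273 + 392)*(-210) = 119*(-210) = -24990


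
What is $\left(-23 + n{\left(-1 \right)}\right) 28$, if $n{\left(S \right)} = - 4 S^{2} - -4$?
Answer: $-644$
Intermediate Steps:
$n{\left(S \right)} = 4 - 4 S^{2}$ ($n{\left(S \right)} = - 4 S^{2} + 4 = 4 - 4 S^{2}$)
$\left(-23 + n{\left(-1 \right)}\right) 28 = \left(-23 + \left(4 - 4 \left(-1\right)^{2}\right)\right) 28 = \left(-23 + \left(4 - 4\right)\right) 28 = \left(-23 + 0\right) 28 = \left(-23\right) 28 = -644$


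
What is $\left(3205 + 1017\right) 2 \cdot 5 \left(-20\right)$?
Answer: $-844400$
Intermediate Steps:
$\left(3205 + 1017\right) 2 \cdot 5 \left(-20\right) = 4222 \cdot 10 \left(-20\right) = 4222 \left(-200\right) = -844400$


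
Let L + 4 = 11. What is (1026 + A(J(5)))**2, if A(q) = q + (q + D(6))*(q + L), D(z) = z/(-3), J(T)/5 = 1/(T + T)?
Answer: 16491721/16 ≈ 1.0307e+6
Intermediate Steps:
L = 7 (L = -4 + 11 = 7)
J(T) = 5/(2*T) (J(T) = 5/(T + T) = 5/((2*T)) = 5*(1/(2*T)) = 5/(2*T))
D(z) = -z/3 (D(z) = z*(-1/3) = -z/3)
A(q) = q + (-2 + q)*(7 + q) (A(q) = q + (q - 1/3*6)*(q + 7) = q + (q - 2)*(7 + q) = q + (-2 + q)*(7 + q))
(1026 + A(J(5)))**2 = (1026 + (-14 + ((5/2)/5)**2 + 6*((5/2)/5)))**2 = (1026 + (-14 + ((5/2)*(1/5))**2 + 6*((5/2)*(1/5))))**2 = (1026 + (-14 + (1/2)**2 + 6*(1/2)))**2 = (1026 + (-14 + 1/4 + 3))**2 = (1026 - 43/4)**2 = (4061/4)**2 = 16491721/16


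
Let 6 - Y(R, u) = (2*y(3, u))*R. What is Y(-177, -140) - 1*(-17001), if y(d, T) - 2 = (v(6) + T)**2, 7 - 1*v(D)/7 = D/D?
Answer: 3417531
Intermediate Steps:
v(D) = 42 (v(D) = 49 - 7*D/D = 49 - 7*1 = 49 - 7 = 42)
y(d, T) = 2 + (42 + T)**2
Y(R, u) = 6 - R*(4 + 2*(42 + u)**2) (Y(R, u) = 6 - 2*(2 + (42 + u)**2)*R = 6 - (4 + 2*(42 + u)**2)*R = 6 - R*(4 + 2*(42 + u)**2))
Y(-177, -140) - 1*(-17001) = (6 - 2*(-177)*(2 + (42 - 140)**2)) - 1*(-17001) = (6 - 2*(-177)*(2 + (-98)**2)) + 17001 = (6 - 2*(-177)*(2 + 9604)) + 17001 = (6 - 2*(-177)*9606) + 17001 = (6 + 3400524) + 17001 = 3400530 + 17001 = 3417531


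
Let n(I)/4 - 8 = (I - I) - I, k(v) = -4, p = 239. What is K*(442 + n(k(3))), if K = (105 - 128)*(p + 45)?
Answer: -3200680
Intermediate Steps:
n(I) = 32 - 4*I (n(I) = 32 + 4*((I - I) - I) = 32 + 4*(0 - I) = 32 + 4*(-I) = 32 - 4*I)
K = -6532 (K = (105 - 128)*(239 + 45) = -23*284 = -6532)
K*(442 + n(k(3))) = -6532*(442 + (32 - 4*(-4))) = -6532*(442 + (32 + 16)) = -6532*(442 + 48) = -6532*490 = -3200680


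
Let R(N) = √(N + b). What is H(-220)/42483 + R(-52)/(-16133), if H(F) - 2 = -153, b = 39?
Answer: -151/42483 - I*√13/16133 ≈ -0.0035544 - 0.00022349*I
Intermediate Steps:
R(N) = √(39 + N) (R(N) = √(N + 39) = √(39 + N))
H(F) = -151 (H(F) = 2 - 153 = -151)
H(-220)/42483 + R(-52)/(-16133) = -151/42483 + √(39 - 52)/(-16133) = -151*1/42483 + √(-13)*(-1/16133) = -151/42483 + (I*√13)*(-1/16133) = -151/42483 - I*√13/16133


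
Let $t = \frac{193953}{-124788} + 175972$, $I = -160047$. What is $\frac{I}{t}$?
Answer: $- \frac{2219105004}{2439888887} \approx -0.90951$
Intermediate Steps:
$t = \frac{7319666661}{41596}$ ($t = 193953 \left(- \frac{1}{124788}\right) + 175972 = - \frac{64651}{41596} + 175972 = \frac{7319666661}{41596} \approx 1.7597 \cdot 10^{5}$)
$\frac{I}{t} = - \frac{160047}{\frac{7319666661}{41596}} = \left(-160047\right) \frac{41596}{7319666661} = - \frac{2219105004}{2439888887}$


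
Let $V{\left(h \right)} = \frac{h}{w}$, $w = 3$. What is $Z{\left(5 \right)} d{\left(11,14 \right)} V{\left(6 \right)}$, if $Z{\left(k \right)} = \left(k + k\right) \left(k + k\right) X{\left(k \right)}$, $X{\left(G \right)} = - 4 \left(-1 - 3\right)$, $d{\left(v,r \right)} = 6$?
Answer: $19200$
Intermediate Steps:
$V{\left(h \right)} = \frac{h}{3}$
$X{\left(G \right)} = 16$ ($X{\left(G \right)} = \left(-4\right) \left(-4\right) = 16$)
$Z{\left(k \right)} = 64 k^{2}$ ($Z{\left(k \right)} = \left(k + k\right) \left(k + k\right) 16 = 2 k 2 k 16 = 4 k^{2} \cdot 16 = 64 k^{2}$)
$Z{\left(5 \right)} d{\left(11,14 \right)} V{\left(6 \right)} = 64 \cdot 5^{2} \cdot 6 \cdot \frac{1}{3} \cdot 6 = 64 \cdot 25 \cdot 6 \cdot 2 = 1600 \cdot 6 \cdot 2 = 9600 \cdot 2 = 19200$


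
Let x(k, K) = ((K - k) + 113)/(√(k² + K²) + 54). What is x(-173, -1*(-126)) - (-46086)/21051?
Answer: 502746602/300952113 + 412*√45805/42889 ≈ 3.7264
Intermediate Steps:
x(k, K) = (113 + K - k)/(54 + √(K² + k²)) (x(k, K) = (113 + K - k)/(√(K² + k²) + 54) = (113 + K - k)/(54 + √(K² + k²)))
x(-173, -1*(-126)) - (-46086)/21051 = (113 - 1*(-126) - 1*(-173))/(54 + √((-1*(-126))² + (-173)²)) - (-46086)/21051 = (113 + 126 + 173)/(54 + √(126² + 29929)) - (-46086)/21051 = 412/(54 + √(15876 + 29929)) - 1*(-15362/7017) = 412/(54 + √45805) + 15362/7017 = 15362/7017 + 412/(54 + √45805)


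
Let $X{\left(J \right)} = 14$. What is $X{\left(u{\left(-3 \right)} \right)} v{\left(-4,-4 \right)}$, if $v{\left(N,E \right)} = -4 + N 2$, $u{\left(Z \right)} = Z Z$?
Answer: $-168$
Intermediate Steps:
$u{\left(Z \right)} = Z^{2}$
$v{\left(N,E \right)} = -4 + 2 N$
$X{\left(u{\left(-3 \right)} \right)} v{\left(-4,-4 \right)} = 14 \left(-4 + 2 \left(-4\right)\right) = 14 \left(-4 - 8\right) = 14 \left(-12\right) = -168$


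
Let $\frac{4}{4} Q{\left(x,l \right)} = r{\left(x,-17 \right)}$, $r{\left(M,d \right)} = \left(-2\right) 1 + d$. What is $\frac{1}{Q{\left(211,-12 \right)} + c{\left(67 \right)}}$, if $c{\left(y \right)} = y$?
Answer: $\frac{1}{48} \approx 0.020833$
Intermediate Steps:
$r{\left(M,d \right)} = -2 + d$
$Q{\left(x,l \right)} = -19$ ($Q{\left(x,l \right)} = -2 - 17 = -19$)
$\frac{1}{Q{\left(211,-12 \right)} + c{\left(67 \right)}} = \frac{1}{-19 + 67} = \frac{1}{48}$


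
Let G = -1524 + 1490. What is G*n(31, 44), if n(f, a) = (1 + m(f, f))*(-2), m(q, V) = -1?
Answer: 0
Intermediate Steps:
G = -34
n(f, a) = 0 (n(f, a) = (1 - 1)*(-2) = 0*(-2) = 0)
G*n(31, 44) = -34*0 = 0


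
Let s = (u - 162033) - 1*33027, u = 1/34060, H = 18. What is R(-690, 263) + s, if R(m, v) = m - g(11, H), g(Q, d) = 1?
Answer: -6667279059/34060 ≈ -1.9575e+5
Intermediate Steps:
u = 1/34060 ≈ 2.9360e-5
R(m, v) = -1 + m (R(m, v) = m - 1*1 = m - 1 = -1 + m)
s = -6643743599/34060 (s = (1/34060 - 162033) - 1*33027 = -5518843979/34060 - 33027 = -6643743599/34060 ≈ -1.9506e+5)
R(-690, 263) + s = (-1 - 690) - 6643743599/34060 = -691 - 6643743599/34060 = -6667279059/34060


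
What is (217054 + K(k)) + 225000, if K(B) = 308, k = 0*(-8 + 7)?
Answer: 442362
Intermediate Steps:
k = 0 (k = 0*(-1) = 0)
(217054 + K(k)) + 225000 = (217054 + 308) + 225000 = 217362 + 225000 = 442362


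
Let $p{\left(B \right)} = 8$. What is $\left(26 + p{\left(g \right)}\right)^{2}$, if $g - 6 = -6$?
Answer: $1156$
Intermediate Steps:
$g = 0$ ($g = 6 - 6 = 0$)
$\left(26 + p{\left(g \right)}\right)^{2} = \left(26 + 8\right)^{2} = 34^{2} = 1156$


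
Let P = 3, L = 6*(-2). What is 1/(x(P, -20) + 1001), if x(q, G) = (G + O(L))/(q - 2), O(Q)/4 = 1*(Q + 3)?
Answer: 1/945 ≈ 0.0010582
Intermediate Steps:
L = -12
O(Q) = 12 + 4*Q (O(Q) = 4*(1*(Q + 3)) = 4*(1*(3 + Q)) = 4*(3 + Q) = 12 + 4*Q)
x(q, G) = (-36 + G)/(-2 + q) (x(q, G) = (G + (12 + 4*(-12)))/(q - 2) = (G + (12 - 48))/(-2 + q) = (G - 36)/(-2 + q) = (-36 + G)/(-2 + q))
1/(x(P, -20) + 1001) = 1/((-36 - 20)/(-2 + 3) + 1001) = 1/(-56/1 + 1001) = 1/(1*(-56) + 1001) = 1/(-56 + 1001) = 1/945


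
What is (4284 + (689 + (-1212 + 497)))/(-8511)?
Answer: -4258/8511 ≈ -0.50029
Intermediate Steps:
(4284 + (689 + (-1212 + 497)))/(-8511) = (4284 + (689 - 715))*(-1/8511) = (4284 - 26)*(-1/8511) = 4258*(-1/8511) = -4258/8511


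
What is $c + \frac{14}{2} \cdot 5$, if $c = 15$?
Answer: $50$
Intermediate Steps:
$c + \frac{14}{2} \cdot 5 = 15 + \frac{14}{2} \cdot 5 = 15 + 14 \cdot \frac{1}{2} \cdot 5 = 15 + 7 \cdot 5 = 15 + 35 = 50$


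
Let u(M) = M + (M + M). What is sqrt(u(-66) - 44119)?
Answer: I*sqrt(44317) ≈ 210.52*I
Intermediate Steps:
u(M) = 3*M (u(M) = M + 2*M = 3*M)
sqrt(u(-66) - 44119) = sqrt(3*(-66) - 44119) = sqrt(-198 - 44119) = sqrt(-44317) = I*sqrt(44317)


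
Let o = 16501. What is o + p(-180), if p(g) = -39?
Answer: 16462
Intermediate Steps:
o + p(-180) = 16501 - 39 = 16462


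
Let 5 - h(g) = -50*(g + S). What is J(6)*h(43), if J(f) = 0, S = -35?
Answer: 0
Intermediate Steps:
h(g) = -1745 + 50*g (h(g) = 5 - (-50)*(g - 35) = 5 - (-50)*(-35 + g) = 5 - (1750 - 50*g) = 5 + (-1750 + 50*g) = -1745 + 50*g)
J(6)*h(43) = 0*(-1745 + 50*43) = 0*(-1745 + 2150) = 0*405 = 0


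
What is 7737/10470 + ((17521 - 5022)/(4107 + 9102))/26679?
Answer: 908890728979/1229886159390 ≈ 0.73900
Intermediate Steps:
7737/10470 + ((17521 - 5022)/(4107 + 9102))/26679 = 7737*(1/10470) + (12499/13209)*(1/26679) = 2579/3490 + (12499*(1/13209))*(1/26679) = 2579/3490 + (12499/13209)*(1/26679) = 2579/3490 + 12499/352402911 = 908890728979/1229886159390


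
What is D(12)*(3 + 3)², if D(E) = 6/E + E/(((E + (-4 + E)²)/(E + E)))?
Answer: 2934/19 ≈ 154.42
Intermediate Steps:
D(E) = 6/E + 2*E²/(E + (-4 + E)²) (D(E) = 6/E + E/(((E + (-4 + E)²)/((2*E)))) = 6/E + E/(((E + (-4 + E)²)*(1/(2*E)))) = 6/E + E/(((E + (-4 + E)²)/(2*E))) = 6/E + E*(2*E/(E + (-4 + E)²)) = 6/E + 2*E²/(E + (-4 + E)²))
D(12)*(3 + 3)² = (2*(12³ + 3*12 + 3*(-4 + 12)²)/(12*(12 + (-4 + 12)²)))*(3 + 3)² = (2*(1/12)*(1728 + 36 + 3*8²)/(12 + 8²))*6² = (2*(1/12)*(1728 + 36 + 3*64)/(12 + 64))*36 = (2*(1/12)*(1728 + 36 + 192)/76)*36 = (2*(1/12)*(1/76)*1956)*36 = (163/38)*36 = 2934/19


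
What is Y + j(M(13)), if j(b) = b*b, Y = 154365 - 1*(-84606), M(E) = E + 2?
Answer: 239196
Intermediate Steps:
M(E) = 2 + E
Y = 238971 (Y = 154365 + 84606 = 238971)
j(b) = b²
Y + j(M(13)) = 238971 + (2 + 13)² = 238971 + 15² = 238971 + 225 = 239196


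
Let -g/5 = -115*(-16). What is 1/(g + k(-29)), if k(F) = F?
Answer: -1/9229 ≈ -0.00010835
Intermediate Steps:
g = -9200 (g = -(-575)*(-16) = -5*1840 = -9200)
1/(g + k(-29)) = 1/(-9200 - 29) = 1/(-9229) = -1/9229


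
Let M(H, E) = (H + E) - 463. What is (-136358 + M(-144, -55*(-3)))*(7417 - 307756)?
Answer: 41086375200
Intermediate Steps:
M(H, E) = -463 + E + H (M(H, E) = (E + H) - 463 = -463 + E + H)
(-136358 + M(-144, -55*(-3)))*(7417 - 307756) = (-136358 + (-463 - 55*(-3) - 144))*(7417 - 307756) = (-136358 + (-463 + 165 - 144))*(-300339) = (-136358 - 442)*(-300339) = -136800*(-300339) = 41086375200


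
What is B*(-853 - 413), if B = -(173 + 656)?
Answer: 1049514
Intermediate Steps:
B = -829 (B = -1*829 = -829)
B*(-853 - 413) = -829*(-853 - 413) = -829*(-1266) = 1049514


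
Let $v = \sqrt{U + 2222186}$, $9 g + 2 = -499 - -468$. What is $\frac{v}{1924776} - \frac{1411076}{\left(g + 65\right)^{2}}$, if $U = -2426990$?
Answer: $- \frac{3174921}{8464} + \frac{i \sqrt{5689}}{320796} \approx -375.11 + 0.00023512 i$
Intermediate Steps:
$g = - \frac{11}{3}$ ($g = - \frac{2}{9} + \frac{-499 - -468}{9} = - \frac{2}{9} + \frac{-499 + 468}{9} = - \frac{2}{9} + \frac{1}{9} \left(-31\right) = - \frac{2}{9} - \frac{31}{9} = - \frac{11}{3} \approx -3.6667$)
$v = 6 i \sqrt{5689}$ ($v = \sqrt{-2426990 + 2222186} = \sqrt{-204804} = 6 i \sqrt{5689} \approx 452.55 i$)
$\frac{v}{1924776} - \frac{1411076}{\left(g + 65\right)^{2}} = \frac{6 i \sqrt{5689}}{1924776} - \frac{1411076}{\left(- \frac{11}{3} + 65\right)^{2}} = 6 i \sqrt{5689} \cdot \frac{1}{1924776} - \frac{1411076}{\left(\frac{184}{3}\right)^{2}} = \frac{i \sqrt{5689}}{320796} - \frac{1411076}{\frac{33856}{9}} = \frac{i \sqrt{5689}}{320796} - \frac{3174921}{8464} = - \frac{3174921}{8464} + \frac{i \sqrt{5689}}{320796}$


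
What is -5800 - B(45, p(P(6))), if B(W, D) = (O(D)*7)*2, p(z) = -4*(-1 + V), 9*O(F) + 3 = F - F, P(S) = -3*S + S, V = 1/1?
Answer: -17386/3 ≈ -5795.3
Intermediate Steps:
V = 1
P(S) = -2*S
O(F) = -⅓ (O(F) = -⅓ + (F - F)/9 = -⅓ + (⅑)*0 = -⅓ + 0 = -⅓)
p(z) = 0 (p(z) = -4*(-1 + 1) = -4*0 = 0)
B(W, D) = -14/3 (B(W, D) = -⅓*7*2 = -7/3*2 = -14/3)
-5800 - B(45, p(P(6))) = -5800 - 1*(-14/3) = -5800 + 14/3 = -17386/3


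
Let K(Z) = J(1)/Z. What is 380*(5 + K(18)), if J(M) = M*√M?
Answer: 17290/9 ≈ 1921.1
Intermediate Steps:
J(M) = M^(3/2)
K(Z) = 1/Z (K(Z) = 1^(3/2)/Z = 1/Z)
380*(5 + K(18)) = 380*(5 + 1/18) = 380*(91/18) = 17290/9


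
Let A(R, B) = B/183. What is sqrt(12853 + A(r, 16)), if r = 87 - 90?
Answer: sqrt(430437045)/183 ≈ 113.37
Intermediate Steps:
r = -3
A(R, B) = B/183 (A(R, B) = B*(1/183) = B/183)
sqrt(12853 + A(r, 16)) = sqrt(12853 + (1/183)*16) = sqrt(12853 + 16/183) = sqrt(2352115/183) = sqrt(430437045)/183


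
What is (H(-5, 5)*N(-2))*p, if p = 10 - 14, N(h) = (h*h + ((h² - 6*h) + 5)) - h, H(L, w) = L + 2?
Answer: 324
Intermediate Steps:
H(L, w) = 2 + L
N(h) = 5 - 7*h + 2*h² (N(h) = (h² + (5 + h² - 6*h)) - h = (5 - 6*h + 2*h²) - h = 5 - 7*h + 2*h²)
p = -4
(H(-5, 5)*N(-2))*p = ((2 - 5)*(5 - 7*(-2) + 2*(-2)²))*(-4) = -3*(5 + 14 + 2*4)*(-4) = -3*(5 + 14 + 8)*(-4) = -3*27*(-4) = -81*(-4) = 324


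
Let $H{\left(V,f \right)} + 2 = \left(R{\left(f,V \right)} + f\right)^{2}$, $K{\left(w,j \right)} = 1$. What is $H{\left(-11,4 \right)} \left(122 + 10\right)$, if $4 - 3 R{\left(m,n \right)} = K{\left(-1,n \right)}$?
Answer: $3036$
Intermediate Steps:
$R{\left(m,n \right)} = 1$ ($R{\left(m,n \right)} = \frac{4}{3} - \frac{1}{3} = 1$)
$H{\left(V,f \right)} = -2 + \left(1 + f\right)^{2}$
$H{\left(-11,4 \right)} \left(122 + 10\right) = \left(-2 + \left(1 + 4\right)^{2}\right) \left(122 + 10\right) = \left(-2 + 5^{2}\right) 132 = \left(-2 + 25\right) 132 = 23 \cdot 132 = 3036$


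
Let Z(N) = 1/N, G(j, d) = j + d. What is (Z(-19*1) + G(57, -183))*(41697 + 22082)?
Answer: -152750705/19 ≈ -8.0395e+6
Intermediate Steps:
G(j, d) = d + j
(Z(-19*1) + G(57, -183))*(41697 + 22082) = (1/(-19*1) + (-183 + 57))*(41697 + 22082) = (1/(-19) - 126)*63779 = (-1/19 - 126)*63779 = -2395/19*63779 = -152750705/19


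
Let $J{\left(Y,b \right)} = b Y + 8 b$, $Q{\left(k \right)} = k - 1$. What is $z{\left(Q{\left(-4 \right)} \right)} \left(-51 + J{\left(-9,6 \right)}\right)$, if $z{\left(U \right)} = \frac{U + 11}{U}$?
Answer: $\frac{342}{5} \approx 68.4$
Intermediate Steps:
$Q{\left(k \right)} = -1 + k$ ($Q{\left(k \right)} = k - 1 = -1 + k$)
$J{\left(Y,b \right)} = 8 b + Y b$ ($J{\left(Y,b \right)} = Y b + 8 b = 8 b + Y b$)
$z{\left(U \right)} = \frac{11 + U}{U}$
$z{\left(Q{\left(-4 \right)} \right)} \left(-51 + J{\left(-9,6 \right)}\right) = \frac{11 - 5}{-1 - 4} \left(-51 + 6 \left(8 - 9\right)\right) = \frac{11 - 5}{-5} \left(-51 + 6 \left(-1\right)\right) = \left(- \frac{1}{5}\right) 6 \left(-51 - 6\right) = \left(- \frac{6}{5}\right) \left(-57\right) = \frac{342}{5}$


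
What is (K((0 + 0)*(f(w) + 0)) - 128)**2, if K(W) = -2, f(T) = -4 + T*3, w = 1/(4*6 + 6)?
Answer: 16900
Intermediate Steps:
w = 1/30 (w = 1/(24 + 6) = 1/30 ≈ 0.033333)
f(T) = -4 + 3*T
(K((0 + 0)*(f(w) + 0)) - 128)**2 = (-2 - 128)**2 = (-130)**2 = 16900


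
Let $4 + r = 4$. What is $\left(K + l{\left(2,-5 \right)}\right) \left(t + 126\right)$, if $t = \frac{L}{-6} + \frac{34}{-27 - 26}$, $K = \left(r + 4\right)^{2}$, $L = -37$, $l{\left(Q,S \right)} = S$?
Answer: $\frac{460075}{318} \approx 1446.8$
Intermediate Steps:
$r = 0$ ($r = -4 + 4 = 0$)
$K = 16$ ($K = \left(0 + 4\right)^{2} = 4^{2} = 16$)
$t = \frac{1757}{318}$ ($t = - \frac{37}{-6} + \frac{34}{-27 - 26} = \left(-37\right) \left(- \frac{1}{6}\right) + \frac{34}{-53} = \frac{37}{6} + 34 \left(- \frac{1}{53}\right) = \frac{37}{6} - \frac{34}{53} = \frac{1757}{318} \approx 5.5252$)
$\left(K + l{\left(2,-5 \right)}\right) \left(t + 126\right) = \left(16 - 5\right) \left(\frac{1757}{318} + 126\right) = 11 \cdot \frac{41825}{318} = \frac{460075}{318}$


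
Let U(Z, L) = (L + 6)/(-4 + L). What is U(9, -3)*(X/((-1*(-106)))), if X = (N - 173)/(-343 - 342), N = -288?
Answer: -1383/508270 ≈ -0.0027210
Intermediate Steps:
X = 461/685 (X = (-288 - 173)/(-343 - 342) = -461/(-685) = -461*(-1/685) = 461/685 ≈ 0.67299)
U(Z, L) = (6 + L)/(-4 + L)
U(9, -3)*(X/((-1*(-106)))) = ((6 - 3)/(-4 - 3))*(461/(685*((-1*(-106))))) = (3/(-7))*((461/685)/106) = (-⅐*3)*((461/685)*(1/106)) = -3/7*461/72610 = -1383/508270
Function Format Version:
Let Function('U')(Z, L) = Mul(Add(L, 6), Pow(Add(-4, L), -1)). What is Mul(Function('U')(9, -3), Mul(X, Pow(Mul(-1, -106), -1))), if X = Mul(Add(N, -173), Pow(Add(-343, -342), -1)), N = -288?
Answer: Rational(-1383, 508270) ≈ -0.0027210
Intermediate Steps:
X = Rational(461, 685) (X = Mul(Add(-288, -173), Pow(Add(-343, -342), -1)) = Mul(-461, Pow(-685, -1)) = Mul(-461, Rational(-1, 685)) = Rational(461, 685) ≈ 0.67299)
Function('U')(Z, L) = Mul(Pow(Add(-4, L), -1), Add(6, L)) (Function('U')(Z, L) = Mul(Add(6, L), Pow(Add(-4, L), -1)) = Mul(Pow(Add(-4, L), -1), Add(6, L)))
Mul(Function('U')(9, -3), Mul(X, Pow(Mul(-1, -106), -1))) = Mul(Mul(Pow(Add(-4, -3), -1), Add(6, -3)), Mul(Rational(461, 685), Pow(Mul(-1, -106), -1))) = Mul(Mul(Pow(-7, -1), 3), Mul(Rational(461, 685), Pow(106, -1))) = Mul(Mul(Rational(-1, 7), 3), Mul(Rational(461, 685), Rational(1, 106))) = Mul(Rational(-3, 7), Rational(461, 72610)) = Rational(-1383, 508270)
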